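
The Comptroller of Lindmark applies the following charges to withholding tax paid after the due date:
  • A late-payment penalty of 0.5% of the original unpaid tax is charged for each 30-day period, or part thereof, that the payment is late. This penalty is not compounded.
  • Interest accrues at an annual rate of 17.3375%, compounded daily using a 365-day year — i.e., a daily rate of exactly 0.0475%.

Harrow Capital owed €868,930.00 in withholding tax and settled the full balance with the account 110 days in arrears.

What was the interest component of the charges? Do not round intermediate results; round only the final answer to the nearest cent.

€46,597.28

Interest: €868,930.00 × ((1 + 0.000475)^110 − 1) = €868,930.00 × 0.05362605… = €46,597.2824…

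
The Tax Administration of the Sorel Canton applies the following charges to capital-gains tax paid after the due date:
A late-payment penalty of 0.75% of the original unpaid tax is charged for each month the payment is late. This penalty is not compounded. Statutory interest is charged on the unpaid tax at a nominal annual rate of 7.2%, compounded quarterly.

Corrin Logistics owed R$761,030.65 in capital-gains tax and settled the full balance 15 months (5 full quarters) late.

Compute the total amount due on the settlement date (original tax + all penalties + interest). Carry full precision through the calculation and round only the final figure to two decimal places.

Late-payment penalty = 0.75% × R$761,030.65 × 15 mo = R$85,615.95…
Interest (7.2%/yr ÷ 4 = 1.8%/quarter): R$761,030.65 × ((1 + 0.018)^5 − 1) = R$71,003.2820…
Total = R$761,030.65 + R$85,615.9481… + R$71,003.2820… = R$917,649.88

R$917,649.88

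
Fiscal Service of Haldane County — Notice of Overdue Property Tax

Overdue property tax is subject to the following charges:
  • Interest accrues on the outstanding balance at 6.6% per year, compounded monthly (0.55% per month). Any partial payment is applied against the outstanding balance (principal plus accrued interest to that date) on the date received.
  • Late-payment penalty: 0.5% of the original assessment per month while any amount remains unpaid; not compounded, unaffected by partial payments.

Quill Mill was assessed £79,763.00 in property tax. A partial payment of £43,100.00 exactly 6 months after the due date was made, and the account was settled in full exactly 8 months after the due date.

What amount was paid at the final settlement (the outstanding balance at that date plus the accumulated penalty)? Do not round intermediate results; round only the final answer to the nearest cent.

Balance at month 6: £79,763.0000 × (1 + 0.0055)^6 = £82,431.6380…
After £43,100.00 payment: £82,431.6380… − £43,100.00 = £39,331.6380…
Balance at month 8: £39,331.6380… × (1 + 0.0055)^2 = £39,765.4758…
Penalty: 8 × 0.5% × £79,763.00 = £3,190.52
Final settlement = outstanding balance + penalty = £39,765.4758… + £3,190.52 = £42,956.00

£42,956.00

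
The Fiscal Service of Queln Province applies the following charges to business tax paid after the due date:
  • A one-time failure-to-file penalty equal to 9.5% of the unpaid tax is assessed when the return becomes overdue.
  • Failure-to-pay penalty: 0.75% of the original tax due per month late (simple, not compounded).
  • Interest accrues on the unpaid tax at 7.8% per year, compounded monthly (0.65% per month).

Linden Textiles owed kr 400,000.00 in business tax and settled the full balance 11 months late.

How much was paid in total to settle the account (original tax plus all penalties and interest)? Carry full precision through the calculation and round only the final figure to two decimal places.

kr 500,547.86

Failure-to-file penalty: 9.5% × kr 400,000.00 = kr 38,000.00
Failure-to-pay penalty = 0.75% × kr 400,000.00 × 11 mo = kr 33,000.00
Interest: kr 400,000.00 × ((1 + 0.0065)^11 − 1) = kr 400,000.00 × 0.0738697… = kr 29,547.8630…
Total = kr 400,000.00 + kr 71,000.0000 + kr 29,547.8630… = kr 500,547.86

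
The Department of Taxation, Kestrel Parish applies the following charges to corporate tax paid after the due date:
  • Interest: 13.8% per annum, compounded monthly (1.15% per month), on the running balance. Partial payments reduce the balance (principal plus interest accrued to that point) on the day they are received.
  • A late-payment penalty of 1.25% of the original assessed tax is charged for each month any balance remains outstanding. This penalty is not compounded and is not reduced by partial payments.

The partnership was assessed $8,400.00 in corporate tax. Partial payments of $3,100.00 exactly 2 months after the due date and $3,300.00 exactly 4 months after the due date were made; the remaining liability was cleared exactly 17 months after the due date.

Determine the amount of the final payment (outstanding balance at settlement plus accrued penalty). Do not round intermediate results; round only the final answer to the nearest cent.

Balance at month 2: $8,400.0000 × (1 + 0.0115)^2 = $8,594.3109
After $3,100.00 payment: $8,594.3109 − $3,100.00 = $5,494.3109
Balance at month 4: $5,494.3109 × (1 + 0.0115)^2 = $5,621.4067…
After $3,300.00 payment: $5,621.4067… − $3,300.00 = $2,321.4067…
Balance at month 17: $2,321.4067… × (1 + 0.0115)^13 = $2,693.4428…
Penalty: 17 × 1.25% × $8,400.00 = $1,785.00
Final settlement = outstanding balance + penalty = $2,693.4428… + $1,785.00 = $4,478.44

$4,478.44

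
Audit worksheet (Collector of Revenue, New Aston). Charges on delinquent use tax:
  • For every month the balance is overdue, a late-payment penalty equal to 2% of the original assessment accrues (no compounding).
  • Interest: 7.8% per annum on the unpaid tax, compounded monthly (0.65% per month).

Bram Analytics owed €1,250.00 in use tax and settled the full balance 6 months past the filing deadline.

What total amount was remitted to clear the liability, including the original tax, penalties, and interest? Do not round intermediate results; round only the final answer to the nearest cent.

€1,449.55

Late-payment penalty = 2% × €1,250.00 × 6 mo = €150.00
Interest: €1,250.00 × ((1 + 0.0065)^6 − 1) = €1,250.00 × 0.0396393… = €49.5491…
Total = €1,250.00 + €150.0000 + €49.5491… = €1,449.55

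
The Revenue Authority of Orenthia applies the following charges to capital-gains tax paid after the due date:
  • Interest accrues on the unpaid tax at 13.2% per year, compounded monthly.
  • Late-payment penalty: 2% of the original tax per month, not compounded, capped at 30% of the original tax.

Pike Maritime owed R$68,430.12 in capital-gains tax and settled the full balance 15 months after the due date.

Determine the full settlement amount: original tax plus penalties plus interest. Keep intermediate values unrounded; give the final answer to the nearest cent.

R$101,162.37

Penalty (uncapped): 15 × 2% × R$68,430.12 = R$20,529.04…; cap = 30% × R$68,430.12 = R$20,529.04… → penalty = R$20,529.04…
Interest (13.2%/yr ÷ 12 = 1.1%/month): R$68,430.12 × ((1 + 0.011)^15 − 1) = R$12,203.2174…
Total = R$68,430.12 + R$20,529.0360 + R$12,203.2174… = R$101,162.37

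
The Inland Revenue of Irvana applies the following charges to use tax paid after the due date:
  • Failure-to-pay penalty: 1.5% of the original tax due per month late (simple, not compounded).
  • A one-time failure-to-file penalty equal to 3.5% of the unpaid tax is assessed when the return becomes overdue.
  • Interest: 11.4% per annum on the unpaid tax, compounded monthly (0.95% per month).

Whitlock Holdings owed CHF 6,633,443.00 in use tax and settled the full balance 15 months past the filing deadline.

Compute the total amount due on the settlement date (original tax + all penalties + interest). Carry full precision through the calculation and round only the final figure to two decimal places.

CHF 9,368,927.03

Failure-to-file penalty: 3.5% × CHF 6,633,443.00 = CHF 232,170.51…
Failure-to-pay penalty: 15 × 1.5% × CHF 6,633,443.00 = CHF 1,492,524.68…
Interest: CHF 6,633,443.00 × ((1 + 0.0095)^15 − 1) = CHF 6,633,443.00 × 0.1523777… = CHF 1,010,788.8519…
Total = CHF 6,633,443.00 + CHF 1,724,695.1800 + CHF 1,010,788.8519… = CHF 9,368,927.03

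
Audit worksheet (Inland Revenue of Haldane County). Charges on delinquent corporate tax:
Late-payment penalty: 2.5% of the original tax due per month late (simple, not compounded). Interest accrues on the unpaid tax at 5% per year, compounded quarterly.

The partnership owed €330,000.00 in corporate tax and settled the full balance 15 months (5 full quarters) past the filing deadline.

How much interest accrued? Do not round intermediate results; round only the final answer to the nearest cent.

Interest (5%/yr ÷ 4 = 1.25%/quarter): €330,000.00 × ((1 + 0.0125)^5 − 1) = €21,147.1107…

€21,147.11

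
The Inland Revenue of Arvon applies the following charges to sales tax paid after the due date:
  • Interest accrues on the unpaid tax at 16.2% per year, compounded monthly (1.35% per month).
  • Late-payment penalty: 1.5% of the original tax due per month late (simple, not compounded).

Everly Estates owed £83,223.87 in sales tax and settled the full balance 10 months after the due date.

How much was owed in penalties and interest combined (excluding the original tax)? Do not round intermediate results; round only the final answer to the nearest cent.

£24,426.50

Late-payment penalty = 1.5% × £83,223.87 × 10 mo = £12,483.58…
Interest: £83,223.87 × ((1 + 0.0135)^10 − 1) = £83,223.87 × 0.1435036… = £11,942.9237…
Penalties + interest = £12,483.5805 + £11,942.9237… = £24,426.50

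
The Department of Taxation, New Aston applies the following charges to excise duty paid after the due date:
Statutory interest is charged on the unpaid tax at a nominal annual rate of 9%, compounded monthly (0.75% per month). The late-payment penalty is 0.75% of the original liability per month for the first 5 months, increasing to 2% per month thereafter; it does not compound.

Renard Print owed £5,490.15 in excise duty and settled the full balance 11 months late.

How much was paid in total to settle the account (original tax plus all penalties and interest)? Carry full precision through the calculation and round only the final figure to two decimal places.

£6,825.16

Penalty, months 1–5: 5 × 0.75% × £5,490.15 = £205.88…
Penalty, months 6–11: 6 × 2% × £5,490.15 = £658.82…
Interest: £5,490.15 × ((1 + 0.0075)^11 − 1) = £5,490.15 × 0.0856644… = £470.3105…
Total = £5,490.15 + £864.6986… + £470.3105… = £6,825.16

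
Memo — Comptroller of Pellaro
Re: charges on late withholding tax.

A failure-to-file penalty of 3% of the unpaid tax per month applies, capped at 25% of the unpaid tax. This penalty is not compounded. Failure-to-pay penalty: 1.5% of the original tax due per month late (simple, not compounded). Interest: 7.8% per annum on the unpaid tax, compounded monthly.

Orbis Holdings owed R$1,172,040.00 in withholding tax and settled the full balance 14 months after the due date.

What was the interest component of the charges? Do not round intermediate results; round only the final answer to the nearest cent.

Interest (7.8%/yr ÷ 12 = 0.65%/month): R$1,172,040.00 × ((1 + 0.0065)^14 − 1) = R$111,281.1238…

R$111,281.12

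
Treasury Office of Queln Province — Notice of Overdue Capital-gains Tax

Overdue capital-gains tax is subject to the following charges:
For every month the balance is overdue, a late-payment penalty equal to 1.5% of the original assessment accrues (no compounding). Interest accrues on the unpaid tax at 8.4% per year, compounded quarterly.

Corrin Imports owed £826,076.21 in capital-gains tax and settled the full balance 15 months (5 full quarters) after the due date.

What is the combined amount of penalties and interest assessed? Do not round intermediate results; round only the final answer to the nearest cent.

Late-payment penalty: 15 × 1.5% × £826,076.21 = £185,867.15…
Interest (8.4%/yr ÷ 4 = 2.1%/quarter): £826,076.21 × ((1 + 0.021)^5 − 1) = £90,458.3077…
Penalties + interest = £185,867.1473… + £90,458.3077… = £276,325.45

£276,325.45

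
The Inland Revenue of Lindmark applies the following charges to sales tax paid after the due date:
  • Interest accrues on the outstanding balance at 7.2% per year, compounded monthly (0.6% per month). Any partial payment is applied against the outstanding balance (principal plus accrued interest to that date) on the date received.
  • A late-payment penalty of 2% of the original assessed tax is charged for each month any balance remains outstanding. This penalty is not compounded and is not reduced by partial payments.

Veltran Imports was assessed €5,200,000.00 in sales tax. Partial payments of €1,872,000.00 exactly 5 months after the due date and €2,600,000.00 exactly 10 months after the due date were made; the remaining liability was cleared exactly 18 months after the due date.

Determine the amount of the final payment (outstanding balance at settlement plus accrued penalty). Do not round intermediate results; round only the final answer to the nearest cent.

Balance at month 5: €5,200,000.0000 × (1 + 0.006)^5 = €5,357,883.2657…
After €1,872,000.00 payment: €5,357,883.2657… − €1,872,000.00 = €3,485,883.2657…
Balance at month 10: €3,485,883.2657… × (1 + 0.006)^5 = €3,591,722.2338…
After €2,600,000.00 payment: €3,591,722.2338… − €2,600,000.00 = €991,722.2338…
Balance at month 18: €991,722.2338… × (1 + 0.006)^8 = €1,040,336.6433…
Penalty: 18 × 2% × €5,200,000.00 = €1,872,000.00
Final settlement = outstanding balance + penalty = €1,040,336.6433… + €1,872,000.00 = €2,912,336.64

€2,912,336.64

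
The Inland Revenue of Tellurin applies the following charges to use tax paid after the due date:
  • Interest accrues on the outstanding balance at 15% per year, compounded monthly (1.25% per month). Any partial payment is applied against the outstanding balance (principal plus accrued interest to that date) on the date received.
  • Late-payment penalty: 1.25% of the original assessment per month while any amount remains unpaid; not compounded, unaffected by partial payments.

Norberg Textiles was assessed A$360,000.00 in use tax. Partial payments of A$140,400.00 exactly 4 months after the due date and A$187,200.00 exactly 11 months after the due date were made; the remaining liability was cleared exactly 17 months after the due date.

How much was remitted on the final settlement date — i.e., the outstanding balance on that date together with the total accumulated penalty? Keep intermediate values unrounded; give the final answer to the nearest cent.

A$154,456.55

Balance at month 4: A$360,000.0000 × (1 + 0.0125)^4 = A$378,340.3213…
After A$140,400.00 payment: A$378,340.3213… − A$140,400.00 = A$237,940.3213…
Balance at month 11: A$237,940.3213… × (1 + 0.0125)^7 = A$259,557.3114…
After A$187,200.00 payment: A$259,557.3114… − A$187,200.00 = A$72,357.3114…
Balance at month 17: A$72,357.3114… × (1 + 0.0125)^6 = A$77,956.5503…
Penalty: 17 × 1.25% × A$360,000.00 = A$76,500.00
Final settlement = outstanding balance + penalty = A$77,956.5503… + A$76,500.00 = A$154,456.55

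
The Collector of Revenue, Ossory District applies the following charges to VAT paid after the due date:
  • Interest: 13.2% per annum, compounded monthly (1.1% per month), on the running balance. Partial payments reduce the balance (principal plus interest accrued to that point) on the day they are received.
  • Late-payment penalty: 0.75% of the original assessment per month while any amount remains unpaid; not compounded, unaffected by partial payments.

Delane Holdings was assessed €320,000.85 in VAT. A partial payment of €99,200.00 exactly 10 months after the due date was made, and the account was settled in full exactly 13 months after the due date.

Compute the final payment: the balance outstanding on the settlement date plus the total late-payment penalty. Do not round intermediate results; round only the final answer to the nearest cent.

€297,596.71

Balance at month 10: €320,000.8500 × (1 + 0.011)^10 = €356,995.4556…
After €99,200.00 payment: €356,995.4556… − €99,200.00 = €257,795.4556…
Balance at month 13: €257,795.4556… × (1 + 0.011)^3 = €266,396.6286…
Penalty: 13 × 0.75% × €320,000.85 = €31,200.08…
Final settlement = outstanding balance + penalty = €266,396.6286… + €31,200.08… = €297,596.71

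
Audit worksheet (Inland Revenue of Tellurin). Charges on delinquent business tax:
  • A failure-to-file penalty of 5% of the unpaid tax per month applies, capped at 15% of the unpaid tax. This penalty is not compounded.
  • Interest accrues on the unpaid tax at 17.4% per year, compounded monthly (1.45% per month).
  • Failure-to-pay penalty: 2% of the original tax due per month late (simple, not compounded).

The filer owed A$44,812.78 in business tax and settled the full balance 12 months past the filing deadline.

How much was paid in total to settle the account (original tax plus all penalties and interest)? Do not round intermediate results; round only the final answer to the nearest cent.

A$70,740.09

Failure-to-file: 12 × 5% × A$44,812.78 = A$26,887.67…, capped at 15% × A$44,812.78 = A$6,721.92…
Failure-to-pay penalty = 2% × A$44,812.78 × 12 mo = A$10,755.07…
Interest: A$44,812.78 × ((1 + 0.0145)^12 − 1) = A$44,812.78 × 0.1885696… = A$8,450.3278…
Total = A$44,812.78 + A$17,476.9842 + A$8,450.3278… = A$70,740.09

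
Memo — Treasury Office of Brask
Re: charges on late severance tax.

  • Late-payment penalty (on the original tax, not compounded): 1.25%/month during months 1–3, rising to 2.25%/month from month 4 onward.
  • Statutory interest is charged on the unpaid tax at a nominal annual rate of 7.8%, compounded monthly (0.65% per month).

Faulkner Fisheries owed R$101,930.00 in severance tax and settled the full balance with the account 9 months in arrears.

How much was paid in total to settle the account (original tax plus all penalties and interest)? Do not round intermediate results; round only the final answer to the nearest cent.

Penalty, months 1–3: 3 × 1.25% × R$101,930.00 = R$3,822.38…
Penalty, months 4–9: 6 × 2.25% × R$101,930.00 = R$13,760.55
Interest: R$101,930.00 × ((1 + 0.0065)^9 − 1) = R$101,930.00 × 0.0600443… = R$6,120.3150…
Total = R$101,930.00 + R$17,582.9250 + R$6,120.3150… = R$125,633.24

R$125,633.24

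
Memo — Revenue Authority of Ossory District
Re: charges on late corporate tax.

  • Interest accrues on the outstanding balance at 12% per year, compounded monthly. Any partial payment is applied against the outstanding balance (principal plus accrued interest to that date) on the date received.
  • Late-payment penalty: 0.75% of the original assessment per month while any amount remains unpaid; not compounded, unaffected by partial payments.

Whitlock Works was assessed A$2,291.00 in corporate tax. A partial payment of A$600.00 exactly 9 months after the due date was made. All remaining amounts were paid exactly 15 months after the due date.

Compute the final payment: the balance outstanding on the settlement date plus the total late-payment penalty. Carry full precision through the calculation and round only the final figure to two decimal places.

Monthly rate = 12% ÷ 12 = 1%
Balance at month 9: A$2,291.0000 × (1 + 0.01)^9 = A$2,505.6330…
After A$600.00 payment: A$2,505.6330… − A$600.00 = A$1,905.6330…
Balance at month 15: A$1,905.6330… × (1 + 0.01)^6 = A$2,022.8678…
Penalty: 15 × 0.75% × A$2,291.00 = A$257.74…
Final settlement = outstanding balance + penalty = A$2,022.8678… + A$257.74… = A$2,280.61

A$2,280.61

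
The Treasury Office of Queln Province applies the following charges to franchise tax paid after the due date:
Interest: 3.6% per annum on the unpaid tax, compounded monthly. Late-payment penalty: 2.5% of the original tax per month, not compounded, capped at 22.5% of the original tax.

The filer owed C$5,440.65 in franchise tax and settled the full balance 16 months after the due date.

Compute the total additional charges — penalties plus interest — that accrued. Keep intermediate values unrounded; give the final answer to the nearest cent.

Penalty (uncapped): 16 × 2.5% × C$5,440.65 = C$2,176.26; cap = 22.5% × C$5,440.65 = C$1,224.15… → penalty = C$1,224.15…
Interest (3.6%/yr ÷ 12 = 0.3%/month): C$5,440.65 × ((1 + 0.003)^16 − 1) = C$267.1102…
Penalties + interest = C$1,224.1463… + C$267.1102… = C$1,491.26

C$1,491.26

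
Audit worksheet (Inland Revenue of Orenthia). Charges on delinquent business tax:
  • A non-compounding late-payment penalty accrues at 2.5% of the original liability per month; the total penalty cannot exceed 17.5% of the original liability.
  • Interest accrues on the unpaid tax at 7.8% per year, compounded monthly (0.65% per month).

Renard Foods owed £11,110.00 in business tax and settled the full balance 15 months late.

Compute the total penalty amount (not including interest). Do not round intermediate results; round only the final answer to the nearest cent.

Penalty (uncapped): 15 × 2.5% × £11,110.00 = £4,166.25; cap = 17.5% × £11,110.00 = £1,944.25 → penalty = £1,944.25

£1,944.25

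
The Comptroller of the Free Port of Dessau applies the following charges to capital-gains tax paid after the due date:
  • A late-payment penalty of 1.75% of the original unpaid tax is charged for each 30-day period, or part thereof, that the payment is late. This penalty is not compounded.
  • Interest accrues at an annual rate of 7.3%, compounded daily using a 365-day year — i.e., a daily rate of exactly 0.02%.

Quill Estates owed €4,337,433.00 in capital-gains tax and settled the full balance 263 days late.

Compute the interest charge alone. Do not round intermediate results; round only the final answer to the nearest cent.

€234,231.85

Interest: €4,337,433.00 × ((1 + 0.0002)^263 − 1) = €4,337,433.00 × 0.05400241… = €234,231.8538…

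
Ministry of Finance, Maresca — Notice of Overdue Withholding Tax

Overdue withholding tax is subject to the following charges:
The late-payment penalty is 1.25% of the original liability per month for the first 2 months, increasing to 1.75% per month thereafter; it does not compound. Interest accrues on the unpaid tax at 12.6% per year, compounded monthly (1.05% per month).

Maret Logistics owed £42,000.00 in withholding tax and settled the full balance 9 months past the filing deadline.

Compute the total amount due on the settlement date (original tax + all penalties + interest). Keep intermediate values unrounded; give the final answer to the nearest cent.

Penalty, months 1–2: 2 × 1.25% × £42,000.00 = £1,050.00
Penalty, months 3–9: 7 × 1.75% × £42,000.00 = £5,145.00
Interest: £42,000.00 × ((1 + 0.0105)^9 − 1) = £42,000.00 × 0.0985678… = £4,139.8471…
Total = £42,000.00 + £6,195.0000 + £4,139.8471… = £52,334.85

£52,334.85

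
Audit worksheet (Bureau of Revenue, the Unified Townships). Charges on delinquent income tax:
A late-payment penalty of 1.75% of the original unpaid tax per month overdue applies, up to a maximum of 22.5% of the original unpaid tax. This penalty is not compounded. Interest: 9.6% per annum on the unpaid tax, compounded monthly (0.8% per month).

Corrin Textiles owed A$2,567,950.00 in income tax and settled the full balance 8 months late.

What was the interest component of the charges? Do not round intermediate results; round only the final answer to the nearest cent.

A$169,024.94

Interest: A$2,567,950.00 × ((1 + 0.008)^8 − 1) = A$2,567,950.00 × 0.0658210… = A$169,024.9357…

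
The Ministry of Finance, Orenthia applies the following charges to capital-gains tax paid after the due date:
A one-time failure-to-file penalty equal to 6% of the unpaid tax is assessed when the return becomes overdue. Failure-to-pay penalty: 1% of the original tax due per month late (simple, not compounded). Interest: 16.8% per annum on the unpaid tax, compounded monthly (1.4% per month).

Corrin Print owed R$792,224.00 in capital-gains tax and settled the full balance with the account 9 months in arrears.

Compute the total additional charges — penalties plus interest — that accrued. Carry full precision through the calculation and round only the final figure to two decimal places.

Failure-to-file penalty: 6% × R$792,224.00 = R$47,533.44
Failure-to-pay penalty = 1% × R$792,224.00 × 9 mo = R$71,300.16
Interest: R$792,224.00 × ((1 + 0.014)^9 − 1) = R$792,224.00 × 0.1332914… = R$105,596.6499…
Penalties + interest = R$118,833.6000 + R$105,596.6499… = R$224,430.25

R$224,430.25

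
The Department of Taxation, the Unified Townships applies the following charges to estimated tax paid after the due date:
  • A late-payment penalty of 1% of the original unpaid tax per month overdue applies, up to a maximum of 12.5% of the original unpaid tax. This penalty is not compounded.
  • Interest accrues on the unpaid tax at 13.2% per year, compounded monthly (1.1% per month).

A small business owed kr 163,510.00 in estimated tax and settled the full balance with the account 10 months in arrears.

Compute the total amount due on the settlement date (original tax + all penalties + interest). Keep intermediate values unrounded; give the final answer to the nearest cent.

Penalty: 10 × 1% × kr 163,510.00 = kr 16,351.00 (below the 12.5% cap of kr 20,438.75)
Interest: kr 163,510.00 × ((1 + 0.011)^10 − 1) = kr 163,510.00 × 0.1156078… = kr 18,903.0372…
Total = kr 163,510.00 + kr 16,351.0000 + kr 18,903.0372… = kr 198,764.04

kr 198,764.04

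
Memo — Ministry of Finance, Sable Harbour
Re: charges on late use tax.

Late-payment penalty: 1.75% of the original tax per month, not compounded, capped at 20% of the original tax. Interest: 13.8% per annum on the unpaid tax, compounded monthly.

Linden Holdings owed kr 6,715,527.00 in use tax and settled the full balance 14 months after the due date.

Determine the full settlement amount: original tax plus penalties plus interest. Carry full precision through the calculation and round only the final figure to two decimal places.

kr 9,224,489.97

Penalty (uncapped): 14 × 1.75% × kr 6,715,527.00 = kr 1,645,304.12…; cap = 20% × kr 6,715,527.00 = kr 1,343,105.40 → penalty = kr 1,343,105.40
Interest (13.8%/yr ÷ 12 = 1.15%/month): kr 6,715,527.00 × ((1 + 0.0115)^14 − 1) = kr 1,165,857.5651…
Total = kr 6,715,527.00 + kr 1,343,105.4000 + kr 1,165,857.5651… = kr 9,224,489.97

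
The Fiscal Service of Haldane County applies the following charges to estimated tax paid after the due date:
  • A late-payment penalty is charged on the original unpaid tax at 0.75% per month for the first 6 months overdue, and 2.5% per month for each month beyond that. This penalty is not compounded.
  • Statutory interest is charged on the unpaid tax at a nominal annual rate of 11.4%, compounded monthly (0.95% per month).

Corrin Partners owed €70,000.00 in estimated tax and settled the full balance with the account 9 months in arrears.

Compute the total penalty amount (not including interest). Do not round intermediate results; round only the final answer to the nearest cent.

Penalty, months 1–6: 6 × 0.75% × €70,000.00 = €3,150.00
Penalty, months 7–9: 3 × 2.5% × €70,000.00 = €5,250.00
Total penalty = €3,150.00 + €5,250.00 = €8,400.00

€8,400.00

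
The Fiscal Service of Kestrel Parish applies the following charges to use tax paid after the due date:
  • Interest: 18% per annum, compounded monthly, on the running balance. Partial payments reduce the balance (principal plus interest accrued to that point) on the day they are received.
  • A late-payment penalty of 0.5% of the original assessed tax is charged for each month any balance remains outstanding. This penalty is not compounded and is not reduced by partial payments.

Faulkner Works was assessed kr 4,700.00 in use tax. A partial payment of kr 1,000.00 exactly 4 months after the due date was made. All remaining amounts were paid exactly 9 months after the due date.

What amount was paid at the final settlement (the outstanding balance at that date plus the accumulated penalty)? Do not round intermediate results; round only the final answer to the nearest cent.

Monthly rate = 18% ÷ 12 = 1.5%
Balance at month 4: kr 4,700.0000 × (1 + 0.015)^4 = kr 4,988.4087…
After kr 1,000.00 payment: kr 4,988.4087… − kr 1,000.00 = kr 3,988.4087…
Balance at month 9: kr 3,988.4087… × (1 + 0.015)^5 = kr 4,296.6489…
Penalty: 9 × 0.5% × kr 4,700.00 = kr 211.50
Final settlement = outstanding balance + penalty = kr 4,296.6489… + kr 211.50 = kr 4,508.15

kr 4,508.15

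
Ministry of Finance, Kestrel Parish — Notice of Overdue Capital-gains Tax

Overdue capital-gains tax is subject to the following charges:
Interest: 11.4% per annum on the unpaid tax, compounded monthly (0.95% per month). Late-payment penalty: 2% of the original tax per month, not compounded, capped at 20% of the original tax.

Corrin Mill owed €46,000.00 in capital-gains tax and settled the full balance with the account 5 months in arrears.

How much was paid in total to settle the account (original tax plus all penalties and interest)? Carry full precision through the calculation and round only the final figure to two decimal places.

€52,826.91

Penalty: 5 × 2% × €46,000.00 = €4,600.00 (below the 20% cap of €9,200.00)
Interest: €46,000.00 × ((1 + 0.0095)^5 − 1) = €46,000.00 × 0.0484111… = €2,226.9113…
Total = €46,000.00 + €4,600.0000 + €2,226.9113… = €52,826.91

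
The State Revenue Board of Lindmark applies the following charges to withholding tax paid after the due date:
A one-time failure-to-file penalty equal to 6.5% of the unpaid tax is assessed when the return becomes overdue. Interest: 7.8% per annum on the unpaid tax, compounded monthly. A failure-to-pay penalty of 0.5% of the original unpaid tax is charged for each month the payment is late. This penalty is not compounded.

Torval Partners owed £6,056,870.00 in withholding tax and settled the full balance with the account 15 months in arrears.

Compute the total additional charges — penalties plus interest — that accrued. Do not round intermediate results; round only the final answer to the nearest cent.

£1,466,148.22

Failure-to-file penalty: 6.5% × £6,056,870.00 = £393,696.55
Failure-to-pay penalty = 0.5% × £6,056,870.00 × 15 mo = £454,265.25
Interest (7.8%/yr ÷ 12 = 0.65%/month): £6,056,870.00 × ((1 + 0.0065)^15 − 1) = £618,186.4185…
Penalties + interest = £847,961.8000 + £618,186.4185… = £1,466,148.22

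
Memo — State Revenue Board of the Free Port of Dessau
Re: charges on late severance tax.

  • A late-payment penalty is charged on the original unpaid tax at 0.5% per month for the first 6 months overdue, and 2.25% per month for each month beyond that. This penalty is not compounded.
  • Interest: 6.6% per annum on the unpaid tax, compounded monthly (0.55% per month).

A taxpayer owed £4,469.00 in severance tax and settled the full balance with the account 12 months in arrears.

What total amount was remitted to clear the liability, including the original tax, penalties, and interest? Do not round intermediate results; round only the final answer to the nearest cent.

Penalty, months 1–6: 6 × 0.5% × £4,469.00 = £134.07
Penalty, months 7–12: 6 × 2.25% × £4,469.00 = £603.32…
Interest: £4,469.00 × ((1 + 0.0055)^12 − 1) = £4,469.00 × 0.0680336… = £304.0420…
Total = £4,469.00 + £737.3850 + £304.0420… = £5,510.43

£5,510.43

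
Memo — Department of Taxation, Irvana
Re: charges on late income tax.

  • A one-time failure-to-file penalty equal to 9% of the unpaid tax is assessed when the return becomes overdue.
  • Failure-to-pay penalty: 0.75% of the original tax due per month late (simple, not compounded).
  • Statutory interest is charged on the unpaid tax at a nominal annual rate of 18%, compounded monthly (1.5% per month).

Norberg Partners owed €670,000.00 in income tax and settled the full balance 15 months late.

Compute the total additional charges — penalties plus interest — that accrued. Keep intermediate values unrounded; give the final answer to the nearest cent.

Failure-to-file penalty: 9% × €670,000.00 = €60,300.00
Failure-to-pay penalty: 15 × 0.75% × €670,000.00 = €75,375.00
Interest: €670,000.00 × ((1 + 0.015)^15 − 1) = €670,000.00 × 0.2502321… = €167,655.4847…
Penalties + interest = €135,675.0000 + €167,655.4847… = €303,330.48

€303,330.48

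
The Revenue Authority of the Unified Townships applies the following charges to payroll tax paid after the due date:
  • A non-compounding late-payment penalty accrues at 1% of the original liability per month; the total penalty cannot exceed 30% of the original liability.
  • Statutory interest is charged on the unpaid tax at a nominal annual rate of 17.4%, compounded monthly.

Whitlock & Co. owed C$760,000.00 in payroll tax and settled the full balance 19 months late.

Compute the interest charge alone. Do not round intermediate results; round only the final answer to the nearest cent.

C$239,085.30

Interest (17.4%/yr ÷ 12 = 1.45%/month): C$760,000.00 × ((1 + 0.0145)^19 − 1) = C$239,085.2983…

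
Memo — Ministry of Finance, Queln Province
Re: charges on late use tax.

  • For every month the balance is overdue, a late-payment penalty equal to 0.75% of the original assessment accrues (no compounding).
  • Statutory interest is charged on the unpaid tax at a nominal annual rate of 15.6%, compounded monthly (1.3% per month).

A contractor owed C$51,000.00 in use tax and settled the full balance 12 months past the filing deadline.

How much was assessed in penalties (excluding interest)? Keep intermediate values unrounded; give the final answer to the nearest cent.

C$4,590.00

Late-payment penalty: 12 × 0.75% × C$51,000.00 = C$4,590.00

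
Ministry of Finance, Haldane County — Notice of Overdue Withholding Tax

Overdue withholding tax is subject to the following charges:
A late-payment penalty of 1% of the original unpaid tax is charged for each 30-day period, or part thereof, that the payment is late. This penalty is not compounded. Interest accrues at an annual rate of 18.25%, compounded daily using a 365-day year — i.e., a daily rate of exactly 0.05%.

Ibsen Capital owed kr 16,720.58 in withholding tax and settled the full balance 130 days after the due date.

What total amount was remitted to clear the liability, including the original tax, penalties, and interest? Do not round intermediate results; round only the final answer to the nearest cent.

kr 18,679.26

Penalty periods: ⌈130/30⌉ = 5; penalty = 5 × 1% × kr 16,720.58 = kr 836.03…
Interest: kr 16,720.58 × ((1 + 0.0005)^130 − 1) = kr 16,720.58 × 0.06714169… = kr 1,122.6480…
Total = kr 16,720.58 + kr 836.0290 + kr 1,122.6480… = kr 18,679.26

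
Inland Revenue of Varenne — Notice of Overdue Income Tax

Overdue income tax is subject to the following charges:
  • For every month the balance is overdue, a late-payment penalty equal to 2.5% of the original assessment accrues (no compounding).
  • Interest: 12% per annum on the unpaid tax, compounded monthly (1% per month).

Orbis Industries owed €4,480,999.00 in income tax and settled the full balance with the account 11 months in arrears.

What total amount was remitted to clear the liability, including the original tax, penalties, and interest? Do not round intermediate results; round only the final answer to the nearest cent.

€6,231,583.47

Late-payment penalty: 11 × 2.5% × €4,480,999.00 = €1,232,274.73…
Interest: €4,480,999.00 × ((1 + 0.01)^11 − 1) = €4,480,999.00 × 0.1156683… = €518,309.7457…
Total = €4,480,999.00 + €1,232,274.7250 + €518,309.7457… = €6,231,583.47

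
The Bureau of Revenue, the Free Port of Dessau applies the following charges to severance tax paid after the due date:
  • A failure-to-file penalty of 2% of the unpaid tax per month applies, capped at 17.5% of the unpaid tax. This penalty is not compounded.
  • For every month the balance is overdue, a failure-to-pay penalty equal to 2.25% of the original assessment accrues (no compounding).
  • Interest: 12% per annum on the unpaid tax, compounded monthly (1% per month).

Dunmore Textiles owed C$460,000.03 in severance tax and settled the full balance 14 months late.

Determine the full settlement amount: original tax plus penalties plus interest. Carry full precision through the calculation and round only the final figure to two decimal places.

Failure-to-file: 14 × 2% × C$460,000.03 = C$128,800.01…, capped at 17.5% × C$460,000.03 = C$80,500.01…
Failure-to-pay penalty: 14 × 2.25% × C$460,000.03 = C$144,900.01…
Interest: C$460,000.03 × ((1 + 0.01)^14 − 1) = C$460,000.03 × 0.1494742… = C$68,758.1426…
Total = C$460,000.03 + C$225,400.0147 + C$68,758.1426… = C$754,158.19

C$754,158.19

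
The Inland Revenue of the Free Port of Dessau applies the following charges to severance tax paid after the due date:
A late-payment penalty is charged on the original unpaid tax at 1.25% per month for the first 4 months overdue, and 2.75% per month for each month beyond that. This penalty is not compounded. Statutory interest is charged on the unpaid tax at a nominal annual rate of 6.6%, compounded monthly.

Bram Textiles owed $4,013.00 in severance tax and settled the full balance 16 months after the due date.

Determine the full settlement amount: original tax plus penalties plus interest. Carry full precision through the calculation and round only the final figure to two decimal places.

Penalty, months 1–4: 4 × 1.25% × $4,013.00 = $200.65
Penalty, months 5–16: 12 × 2.75% × $4,013.00 = $1,324.29
Interest (6.6%/yr ÷ 12 = 0.55%/month): $4,013.00 × ((1 + 0.0055)^16 − 1) = $368.0919…
Total = $4,013.00 + $1,524.9400 + $368.0919… = $5,906.03

$5,906.03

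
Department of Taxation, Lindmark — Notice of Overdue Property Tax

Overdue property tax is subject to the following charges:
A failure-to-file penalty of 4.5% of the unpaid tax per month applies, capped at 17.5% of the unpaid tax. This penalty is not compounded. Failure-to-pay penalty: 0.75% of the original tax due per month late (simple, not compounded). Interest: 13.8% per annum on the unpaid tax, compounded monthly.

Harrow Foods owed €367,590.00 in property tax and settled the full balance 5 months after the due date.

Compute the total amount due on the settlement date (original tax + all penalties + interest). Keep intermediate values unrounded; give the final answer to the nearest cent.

€467,331.06

Failure-to-file: 5 × 4.5% × €367,590.00 = €82,707.75, capped at 17.5% × €367,590.00 = €64,328.25
Failure-to-pay penalty: 5 × 0.75% × €367,590.00 = €13,784.63…
Interest (13.8%/yr ÷ 12 = 1.15%/month): €367,590.00 × ((1 + 0.0115)^5 − 1) = €21,628.1856…
Total = €367,590.00 + €78,112.8750 + €21,628.1856… = €467,331.06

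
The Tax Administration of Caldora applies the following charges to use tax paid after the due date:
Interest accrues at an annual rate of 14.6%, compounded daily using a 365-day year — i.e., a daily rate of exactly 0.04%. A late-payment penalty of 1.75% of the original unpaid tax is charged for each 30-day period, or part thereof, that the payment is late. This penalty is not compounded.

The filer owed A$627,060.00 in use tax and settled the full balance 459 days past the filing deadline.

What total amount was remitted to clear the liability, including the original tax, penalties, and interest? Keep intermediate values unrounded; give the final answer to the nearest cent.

A$928,983.75

Penalty periods: ⌈459/30⌉ = 16; penalty = 16 × 1.75% × A$627,060.00 = A$175,576.80
Interest: A$627,060.00 × ((1 + 0.0004)^459 − 1) = A$627,060.00 × 0.20149101… = A$126,346.9497…
Total = A$627,060.00 + A$175,576.8000 + A$126,346.9497… = A$928,983.75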